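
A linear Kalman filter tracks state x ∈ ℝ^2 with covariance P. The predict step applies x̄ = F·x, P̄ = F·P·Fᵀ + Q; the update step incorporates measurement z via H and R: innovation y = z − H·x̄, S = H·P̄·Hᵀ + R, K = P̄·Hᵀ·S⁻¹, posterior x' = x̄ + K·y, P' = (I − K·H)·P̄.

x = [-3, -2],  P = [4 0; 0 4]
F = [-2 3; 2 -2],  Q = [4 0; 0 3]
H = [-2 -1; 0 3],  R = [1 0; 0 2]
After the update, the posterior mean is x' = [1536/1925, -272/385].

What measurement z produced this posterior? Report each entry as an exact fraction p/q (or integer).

z = [-1, -2]

x̄ = F·x = [0, -2]
P̄ = F·P·Fᵀ + Q = [56 -40; -40 35]
S = H·P̄·Hᵀ + R = [100 135; 135 317]
K = P̄·Hᵀ·S⁻¹ = [-6624/13475 -456/2695; 18/2695 177/539]
x' − x̄ = [1536/1925, 498/385] = K·y
y = (KᵀK)⁻¹·Kᵀ·(x' − x̄) = [-3, 4]
z = y + H·x̄ = [-3, 4] + [2, -6] = [-1, -2]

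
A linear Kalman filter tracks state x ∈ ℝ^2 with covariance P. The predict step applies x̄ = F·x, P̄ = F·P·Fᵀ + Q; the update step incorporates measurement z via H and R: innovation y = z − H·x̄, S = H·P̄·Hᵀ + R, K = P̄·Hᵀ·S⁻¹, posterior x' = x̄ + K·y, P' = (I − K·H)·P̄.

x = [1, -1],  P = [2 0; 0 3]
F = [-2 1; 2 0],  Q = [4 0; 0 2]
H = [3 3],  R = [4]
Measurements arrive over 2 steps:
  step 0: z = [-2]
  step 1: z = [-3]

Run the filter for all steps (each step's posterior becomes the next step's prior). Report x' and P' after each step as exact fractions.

step 0: x̄ = F·x = [-3, 2]
step 0: P̄ = F·P·Fᵀ + Q = [15 -8; -8 10]
step 0: y = z − H·x̄ = [1]
step 0: S = H·P̄·Hᵀ + R = [85]
step 0: K = P̄·Hᵀ·S⁻¹ = [21/85; 6/85]
step 0: x' = x̄ + K·y = [-234/85, 176/85]
step 0: P' = (I − K·H)·P̄ = [834/85 -806/85; -806/85 814/85]
step 1: x̄ = F·x = [644/85, -468/85]
step 1: P̄ = F·P·Fᵀ + Q = [7714/85 -4948/85; -4948/85 3506/85]
step 1: y = z − H·x̄ = [-783/85]
step 1: S = H·P̄·Hᵀ + R = [12256/85]
step 1: K = P̄·Hᵀ·S⁻¹ = [4149/6128; -2163/6128]
step 1: x' = x̄ + K·y = [8209/6128, -13815/6128]
step 1: P' = (I − K·H)·P̄ = [75547/3064 -72781/3064; -72781/3064 71339/3064]

step 0: x' = [-234/85, 176/85], P' = [834/85 -806/85; -806/85 814/85]
step 1: x' = [8209/6128, -13815/6128], P' = [75547/3064 -72781/3064; -72781/3064 71339/3064]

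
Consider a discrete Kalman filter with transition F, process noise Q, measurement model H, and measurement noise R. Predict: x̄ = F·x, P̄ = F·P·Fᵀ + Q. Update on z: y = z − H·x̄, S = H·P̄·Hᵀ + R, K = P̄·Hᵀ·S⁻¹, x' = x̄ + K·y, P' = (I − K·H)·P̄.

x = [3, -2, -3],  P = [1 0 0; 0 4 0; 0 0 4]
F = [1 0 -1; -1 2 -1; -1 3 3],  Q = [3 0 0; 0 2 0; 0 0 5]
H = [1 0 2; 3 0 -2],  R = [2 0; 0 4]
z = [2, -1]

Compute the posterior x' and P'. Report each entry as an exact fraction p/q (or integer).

x' = [3109/7820, -2797/920, 13177/15640]
P' = [1373/3910 151/460 429/7820; 151/460 15269/920 143/920; 429/7820 143/920 5317/15640]

x̄ = F·x = [6, -4, -18]
P̄ = F·P·Fᵀ + Q = [8 3 -13; 3 23 13; -13 13 78]
y = z − H·x̄ = [32, -55]
S = H·P̄·Hᵀ + R = [270 -340; -340 544]
K = P̄·Hᵀ·S⁻¹ = [53/230 369/1564; 147/460 31/184; 169/460 -403/3128]
x' = x̄ + K·y = [3109/7820, -2797/920, 13177/15640]
P' = (I − K·H)·P̄ = [1373/3910 151/460 429/7820; 151/460 15269/920 143/920; 429/7820 143/920 5317/15640]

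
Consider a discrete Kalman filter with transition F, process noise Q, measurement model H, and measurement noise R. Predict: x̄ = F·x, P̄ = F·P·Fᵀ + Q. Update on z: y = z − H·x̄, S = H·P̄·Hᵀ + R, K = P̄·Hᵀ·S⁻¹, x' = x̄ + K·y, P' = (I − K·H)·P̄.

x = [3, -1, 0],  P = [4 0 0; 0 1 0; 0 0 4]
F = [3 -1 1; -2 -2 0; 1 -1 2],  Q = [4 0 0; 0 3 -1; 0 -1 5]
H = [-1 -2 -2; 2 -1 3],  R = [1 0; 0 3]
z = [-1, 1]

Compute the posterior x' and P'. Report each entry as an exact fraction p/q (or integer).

x' = [202326/85595, 32374/85595, -91468/85595]
P' = [565797/85595 51648/85595 -339011/85595; 51648/85595 31797/85595 -42379/85595; -339011/85595 -42379/85595 220068/85595]

x̄ = F·x = [10, -4, 4]
P̄ = F·P·Fᵀ + Q = [45 -22 21; -22 23 -7; 21 -7 26]
y = z − H·x̄ = [9, -35]
S = H·P̄·Hᵀ + R = [182 -253; -253 822]
K = P̄·Hᵀ·S⁻¹ = [8929/85595 20971/85595; -30484/85595 -18546/85595; -16367/85595 8187/85595]
x' = x̄ + K·y = [202326/85595, 32374/85595, -91468/85595]
P' = (I − K·H)·P̄ = [565797/85595 51648/85595 -339011/85595; 51648/85595 31797/85595 -42379/85595; -339011/85595 -42379/85595 220068/85595]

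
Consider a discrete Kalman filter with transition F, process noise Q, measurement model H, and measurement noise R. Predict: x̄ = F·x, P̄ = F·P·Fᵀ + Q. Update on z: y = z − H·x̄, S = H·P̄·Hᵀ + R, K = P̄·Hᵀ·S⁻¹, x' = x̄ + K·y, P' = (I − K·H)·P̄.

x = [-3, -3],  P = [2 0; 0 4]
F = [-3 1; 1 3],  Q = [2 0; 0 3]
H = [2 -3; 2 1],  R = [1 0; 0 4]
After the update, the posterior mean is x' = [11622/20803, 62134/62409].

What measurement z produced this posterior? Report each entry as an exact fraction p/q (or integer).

z = [-2, 2]

x̄ = F·x = [6, -12]
P̄ = F·P·Fᵀ + Q = [24 6; 6 41]
S = H·P̄·Hᵀ + R = [394 -51; -51 165]
K = P̄·Hᵀ·S⁻¹ = [2568/20803 7602/20803; -5204/20803 15221/62409]
x' − x̄ = [-113196/20803, 811042/62409] = K·y
y = (KᵀK)⁻¹·Kᵀ·(x' − x̄) = [-50, 2]
z = y + H·x̄ = [-50, 2] + [48, 0] = [-2, 2]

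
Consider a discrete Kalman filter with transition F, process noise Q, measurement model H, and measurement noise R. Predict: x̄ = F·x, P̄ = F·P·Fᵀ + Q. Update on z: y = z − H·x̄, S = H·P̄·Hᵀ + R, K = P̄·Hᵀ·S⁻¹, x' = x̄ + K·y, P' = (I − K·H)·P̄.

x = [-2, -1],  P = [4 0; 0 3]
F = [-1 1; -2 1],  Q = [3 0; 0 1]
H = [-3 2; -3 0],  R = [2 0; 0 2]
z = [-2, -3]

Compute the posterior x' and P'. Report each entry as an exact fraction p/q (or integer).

x' = [199/194, 533/776]
P' = [21/97 31/97; 31/97 731/776]

x̄ = F·x = [1, 3]
P̄ = F·P·Fᵀ + Q = [10 11; 11 20]
y = z − H·x̄ = [-5, 0]
S = H·P̄·Hᵀ + R = [40 24; 24 92]
K = P̄·Hᵀ·S⁻¹ = [-1/194 -63/194; 359/776 -93/194]
x' = x̄ + K·y = [199/194, 533/776]
P' = (I − K·H)·P̄ = [21/97 31/97; 31/97 731/776]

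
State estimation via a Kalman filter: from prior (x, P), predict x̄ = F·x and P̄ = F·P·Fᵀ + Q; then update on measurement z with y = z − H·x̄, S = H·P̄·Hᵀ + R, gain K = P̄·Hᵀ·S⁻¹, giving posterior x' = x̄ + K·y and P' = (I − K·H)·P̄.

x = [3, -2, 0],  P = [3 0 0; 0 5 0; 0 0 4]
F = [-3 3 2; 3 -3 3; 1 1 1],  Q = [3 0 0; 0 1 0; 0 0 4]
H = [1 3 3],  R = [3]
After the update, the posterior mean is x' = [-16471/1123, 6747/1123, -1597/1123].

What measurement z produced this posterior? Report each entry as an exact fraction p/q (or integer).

x̄ = F·x = [-15, 15, 1]
P̄ = F·P·Fᵀ + Q = [91 -48 14; -48 109 6; 14 6 16]
S = H·P̄·Hᵀ + R = [1123]
K = P̄·Hᵀ·S⁻¹ = [-11/1123; 297/1123; 80/1123]
x' − x̄ = [374/1123, -10098/1123, -2720/1123] = K·y
y = (KᵀK)⁻¹·Kᵀ·(x' − x̄) = [-34]
z = y + H·x̄ = [-34] + [33] = [-1]

z = [-1]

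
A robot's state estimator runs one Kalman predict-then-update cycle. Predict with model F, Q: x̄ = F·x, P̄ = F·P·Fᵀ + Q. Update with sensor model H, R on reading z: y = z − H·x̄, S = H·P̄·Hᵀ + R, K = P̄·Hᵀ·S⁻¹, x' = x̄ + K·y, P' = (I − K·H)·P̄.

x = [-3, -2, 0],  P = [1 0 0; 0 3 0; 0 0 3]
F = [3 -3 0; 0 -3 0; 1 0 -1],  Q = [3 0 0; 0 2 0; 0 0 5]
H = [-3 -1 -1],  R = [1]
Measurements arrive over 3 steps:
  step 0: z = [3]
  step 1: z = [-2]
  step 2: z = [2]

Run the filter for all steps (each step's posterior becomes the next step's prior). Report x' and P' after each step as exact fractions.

step 0: x̄ = F·x = [-3, 6, -3]
step 0: P̄ = F·P·Fᵀ + Q = [39 27 3; 27 29 0; 3 0 9]
step 0: y = z − H·x̄ = [-3]
step 0: S = H·P̄·Hᵀ + R = [570]
step 0: K = P̄·Hᵀ·S⁻¹ = [-49/190; -11/57; -3/95]
step 0: x' = x̄ + K·y = [-423/190, 125/19, -276/95]
step 0: P' = (I − K·H)·P̄ = [207/190 -26/19 -156/95; -26/19 443/57 -66/19; -156/95 -66/19 801/95]
step 1: x̄ = F·x = [-5019/190, -375/19, 129/190]
step 1: P̄ = F·P·Fᵀ + Q = [20403/190 1563/19 357/190; 1563/19 1367/19 -120/19; 357/190 -120/19 3383/190]
step 1: y = z − H·x̄ = [-9529/95]
step 1: S = H·P̄·Hᵀ + R = [147196/95]
step 1: K = P̄·Hᵀ·S⁻¹ = [-2757/10514; -1060/5257; -1627/147196]
step 1: x' = x̄ + K·y = [-597/5257, 2567/5257, 263135/147196]
step 1: P' = (I − K·H)·P̄ = [1269/1502 255/751 -13731/5257; 255/751 6723/751 -51356/5257; -13731/5257 -51356/5257 2592999/147196]
step 2: x̄ = F·x = [-1356/751, -7701/5257, -279851/147196]
step 2: P̄ = F·P·Fᵀ + Q = [127761/1502 58212/751 -29973/1502; 58212/751 62009/751 -159423/5257; -29973/1502 -159423/5257 4222277/147196]
step 2: y = z − H·x̄ = [-998415/147196]
step 2: S = H·P̄·Hᵀ + R = [171113939/147196]
step 2: K = P̄·Hᵀ·S⁻¹ = [-46033932/171113939; -41918576/171113939; 9053629/171113939]
step 2: x' = x̄ + K·y = [3281271/171113939, 33663813/171113939, -386733919/171113939]
step 2: P' = (I − K·H)·P̄ = [316890741/342227878 153920676/171113939 -1166445711/342227878; 153920676/171113939 2191033845/171113939 -2610877297/171113939; -1166445711/342227878 -2610877297/171113939 8702984469/342227878]

step 0: x' = [-423/190, 125/19, -276/95], P' = [207/190 -26/19 -156/95; -26/19 443/57 -66/19; -156/95 -66/19 801/95]
step 1: x' = [-597/5257, 2567/5257, 263135/147196], P' = [1269/1502 255/751 -13731/5257; 255/751 6723/751 -51356/5257; -13731/5257 -51356/5257 2592999/147196]
step 2: x' = [3281271/171113939, 33663813/171113939, -386733919/171113939], P' = [316890741/342227878 153920676/171113939 -1166445711/342227878; 153920676/171113939 2191033845/171113939 -2610877297/171113939; -1166445711/342227878 -2610877297/171113939 8702984469/342227878]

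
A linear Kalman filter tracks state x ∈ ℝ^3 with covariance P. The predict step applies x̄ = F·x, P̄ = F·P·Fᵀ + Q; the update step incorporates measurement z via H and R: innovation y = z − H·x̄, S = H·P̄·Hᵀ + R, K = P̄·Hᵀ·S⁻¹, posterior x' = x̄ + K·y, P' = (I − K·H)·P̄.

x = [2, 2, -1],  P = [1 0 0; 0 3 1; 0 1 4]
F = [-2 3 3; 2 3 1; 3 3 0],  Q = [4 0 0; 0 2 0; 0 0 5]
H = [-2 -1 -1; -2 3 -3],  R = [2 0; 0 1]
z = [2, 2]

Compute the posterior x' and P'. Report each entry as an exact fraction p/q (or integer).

x' = [-43935/5882, 25595/5882, 50925/5882]
P' = [173153/17646 -36791/5882 -225599/17646; -36791/5882 79381/17646 151903/17646; -225599/17646 151903/17646 101011/5882]

x̄ = F·x = [-1, 9, 12]
P̄ = F·P·Fᵀ + Q = [89 47 30; 47 43 36; 30 36 41]
y = z − H·x̄ = [21, 9]
S = H·P̄·Hᵀ + R = [822 402; 402 261]
K = P̄·Hᵀ·S⁻¹ = [-5167/17646 -314/8823; -5269/17646 530/2941; -623/5882 -1096/8823]
x' = x̄ + K·y = [-43935/5882, 25595/5882, 50925/5882]
P' = (I − K·H)·P̄ = [173153/17646 -36791/5882 -225599/17646; -36791/5882 79381/17646 151903/17646; -225599/17646 151903/17646 101011/5882]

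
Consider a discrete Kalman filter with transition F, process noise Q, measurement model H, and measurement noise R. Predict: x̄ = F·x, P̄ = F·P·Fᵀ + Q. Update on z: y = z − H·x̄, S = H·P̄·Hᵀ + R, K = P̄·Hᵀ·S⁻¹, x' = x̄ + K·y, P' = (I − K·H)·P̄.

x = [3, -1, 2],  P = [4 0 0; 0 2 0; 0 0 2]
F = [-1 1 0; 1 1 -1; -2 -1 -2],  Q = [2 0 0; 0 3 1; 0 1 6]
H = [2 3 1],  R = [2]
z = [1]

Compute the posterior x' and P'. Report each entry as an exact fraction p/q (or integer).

x̄ = F·x = [-4, 0, -9]
P̄ = F·P·Fᵀ + Q = [8 -2 6; -2 11 -5; 6 -5 32]
y = z − H·x̄ = [18]
S = H·P̄·Hᵀ + R = [135]
K = P̄·Hᵀ·S⁻¹ = [16/135; 8/45; 29/135]
x' = x̄ + K·y = [-28/15, 16/5, -77/15]
P' = (I − K·H)·P̄ = [824/135 -218/45 346/135; -218/45 101/15 -457/45; 346/135 -457/45 3479/135]

x' = [-28/15, 16/5, -77/15]
P' = [824/135 -218/45 346/135; -218/45 101/15 -457/45; 346/135 -457/45 3479/135]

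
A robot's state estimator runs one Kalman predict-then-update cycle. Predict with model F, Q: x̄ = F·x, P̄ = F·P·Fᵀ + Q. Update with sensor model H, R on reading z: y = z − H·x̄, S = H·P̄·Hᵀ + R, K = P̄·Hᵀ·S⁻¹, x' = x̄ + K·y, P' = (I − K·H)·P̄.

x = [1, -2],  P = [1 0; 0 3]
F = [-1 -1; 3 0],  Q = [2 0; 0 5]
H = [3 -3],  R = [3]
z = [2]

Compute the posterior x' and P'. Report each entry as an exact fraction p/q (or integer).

x̄ = F·x = [1, 3]
P̄ = F·P·Fᵀ + Q = [6 -3; -3 14]
y = z − H·x̄ = [8]
S = H·P̄·Hᵀ + R = [237]
K = P̄·Hᵀ·S⁻¹ = [9/79; -17/79]
x' = x̄ + K·y = [151/79, 101/79]
P' = (I − K·H)·P̄ = [231/79 222/79; 222/79 239/79]

x' = [151/79, 101/79]
P' = [231/79 222/79; 222/79 239/79]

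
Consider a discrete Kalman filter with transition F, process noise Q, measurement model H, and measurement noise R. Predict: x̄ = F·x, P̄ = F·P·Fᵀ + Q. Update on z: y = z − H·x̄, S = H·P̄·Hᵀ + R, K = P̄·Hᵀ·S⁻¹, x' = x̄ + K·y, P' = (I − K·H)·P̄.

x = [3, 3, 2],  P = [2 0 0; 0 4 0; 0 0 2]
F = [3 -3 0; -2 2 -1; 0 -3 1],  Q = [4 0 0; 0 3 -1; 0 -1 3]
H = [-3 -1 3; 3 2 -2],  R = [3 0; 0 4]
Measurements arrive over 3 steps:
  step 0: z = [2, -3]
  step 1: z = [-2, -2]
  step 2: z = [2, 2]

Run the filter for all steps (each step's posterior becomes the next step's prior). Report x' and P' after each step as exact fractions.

step 0: x' = [-695/539, -76/49, -335/231], P' = [27812/539 -1824/49 3032/77; -1824/49 1401/49 -193/7; 3032/77 -193/7 1013/33]
step 1: x' = [39782544/1685243, -32723720/1685243, 27974857/1685243], P' = [277235100/1685243 -224691996/1685243 592927088/5055729; -224691996/1685243 185062893/1685243 -158806075/1685243; 592927088/5055729 -158806075/1685243 1277504377/15167187]
step 2: x' = [-206466810246/43060513711, 227935355473/43060513711, -108642219779/43060513711], P' = [8835646248108/43060513711 -7117353189060/43060513711 18973113600808/129181541133; -7117353189060/43060513711 5807093489913/43060513711 -5060120895779/43060513711; 18973113600808/129181541133 -5060120895779/43060513711 40977711104549/387544623399]

step 0: x̄ = F·x = [0, -2, -7]
step 0: P̄ = F·P·Fᵀ + Q = [58 -36 36; -36 29 -27; 36 -27 41]
step 0: y = z − H·x̄ = [21, -13]
step 0: S = H·P̄·Hᵀ + R = [221 -178; -178 158]
step 0: K = P̄·Hᵀ·S⁻¹ = [100/539 215/539; 6/49 8/49; 118/231 92/231]
step 0: x' = x̄ + K·y = [-695/539, -76/49, -335/231]
step 0: P' = (I − K·H)·P̄ = [27812/539 -1824/49 3032/77; -1824/49 1401/49 -193/7; 3032/77 -193/7 1013/33]
step 1: x̄ = F·x = [423/539, 1499/1617, 5179/1617]
step 1: P̄ = F·P·Fᵀ + Q = [752315/539 -608361/539 427530/539; -608361/539 1487720/1617 -1040063/1617; 427530/539 -1040063/1617 738083/1617]
step 1: y = z − H·x̄ = [-13465/1617, 29/147]
step 1: S = H·P̄·Hᵀ + R = [651083/1617 -33850/147; -33850/147 22783/147]
step 1: K = P̄·Hᵀ·S⁻¹ = [-14086216/5055729 -9722563/5055729; 4198290/1685243 3415487/1685243; -24858662/15167187 -19293578/15167187]
step 1: x' = x̄ + K·y = [39782544/1685243, -32723720/1685243, 27974857/1685243]
step 1: P' = (I − K·H)·P̄ = [277235100/1685243 -224691996/1685243 592927088/5055729; -224691996/1685243 185062893/1685243 -158806075/1685243; 592927088/5055729 -158806075/1685243 1277504377/15167187]
step 2: x̄ = F·x = [217518792/1685243, -172987385/1685243, 126146017/1685243]
step 2: P̄ = F·P·Fᵀ + Q = [8211878837/1685243 -6539437223/1685243 4757139314/1685243; -6539437223/1685243 46975701154/15167187 -34123271473/15167187; 4757139314/1685243 -34123271473/15167187 24888628321/15167187]
step 2: y = z − H·x̄ = [104501426/1685243, -50919086/1685243]
step 2: S = H·P̄·Hᵀ + R = [17134493329/15167187 -9523307362/15167187; -9523307362/15167187 5636078233/15167187]
step 2: K = P̄·Hᵀ·S⁻¹ = [-416471954456/129181541133 -282382525751/129181541133; 121534463310/43060513711 95592301051/43060513711; -761267010538/387544623399 -569893981462/387544623399]
step 2: x' = x̄ + K·y = [-206466810246/43060513711, 227935355473/43060513711, -108642219779/43060513711]
step 2: P' = (I − K·H)·P̄ = [8835646248108/43060513711 -7117353189060/43060513711 18973113600808/129181541133; -7117353189060/43060513711 5807093489913/43060513711 -5060120895779/43060513711; 18973113600808/129181541133 -5060120895779/43060513711 40977711104549/387544623399]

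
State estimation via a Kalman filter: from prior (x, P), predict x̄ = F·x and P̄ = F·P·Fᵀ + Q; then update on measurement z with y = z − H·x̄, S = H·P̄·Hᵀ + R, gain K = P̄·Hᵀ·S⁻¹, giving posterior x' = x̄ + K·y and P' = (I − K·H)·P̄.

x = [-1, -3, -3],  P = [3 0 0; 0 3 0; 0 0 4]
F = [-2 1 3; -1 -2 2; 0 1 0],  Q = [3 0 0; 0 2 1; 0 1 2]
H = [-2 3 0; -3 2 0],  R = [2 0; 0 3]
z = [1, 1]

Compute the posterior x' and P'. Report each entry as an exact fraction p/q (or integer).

x̄ = F·x = [-10, 1, -3]
P̄ = F·P·Fᵀ + Q = [54 24 3; 24 33 -5; 3 -5 5]
y = z − H·x̄ = [-22, -31]
S = H·P̄·Hᵀ + R = [227 210; 210 333]
K = P̄·Hᵀ·S⁻¹ = [1328/3499 -6106/10497; 2027/3499 -4024/10497; -1001/10497 97/31491]
x' = x̄ + K·y = [-3332/10497, 1459/10497, -31414/31491]
P' = (I − K·H)·P̄ = [4726/3499 4036/3499 -859/10497; 4036/3499 4042/3499 -1240/10497; -859/10497 -1240/10497 96235/31491]

x' = [-3332/10497, 1459/10497, -31414/31491]
P' = [4726/3499 4036/3499 -859/10497; 4036/3499 4042/3499 -1240/10497; -859/10497 -1240/10497 96235/31491]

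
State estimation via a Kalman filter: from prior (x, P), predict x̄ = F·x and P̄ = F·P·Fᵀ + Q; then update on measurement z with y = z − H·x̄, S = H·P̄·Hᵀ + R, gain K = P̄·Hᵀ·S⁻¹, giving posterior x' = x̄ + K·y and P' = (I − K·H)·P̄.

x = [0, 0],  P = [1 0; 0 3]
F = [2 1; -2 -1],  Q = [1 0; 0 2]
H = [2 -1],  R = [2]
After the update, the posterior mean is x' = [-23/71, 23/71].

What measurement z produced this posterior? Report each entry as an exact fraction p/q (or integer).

z = [-1]

x̄ = F·x = [0, 0]
P̄ = F·P·Fᵀ + Q = [8 -7; -7 9]
S = H·P̄·Hᵀ + R = [71]
K = P̄·Hᵀ·S⁻¹ = [23/71; -23/71]
x' − x̄ = [-23/71, 23/71] = K·y
y = (KᵀK)⁻¹·Kᵀ·(x' − x̄) = [-1]
z = y + H·x̄ = [-1] + [0] = [-1]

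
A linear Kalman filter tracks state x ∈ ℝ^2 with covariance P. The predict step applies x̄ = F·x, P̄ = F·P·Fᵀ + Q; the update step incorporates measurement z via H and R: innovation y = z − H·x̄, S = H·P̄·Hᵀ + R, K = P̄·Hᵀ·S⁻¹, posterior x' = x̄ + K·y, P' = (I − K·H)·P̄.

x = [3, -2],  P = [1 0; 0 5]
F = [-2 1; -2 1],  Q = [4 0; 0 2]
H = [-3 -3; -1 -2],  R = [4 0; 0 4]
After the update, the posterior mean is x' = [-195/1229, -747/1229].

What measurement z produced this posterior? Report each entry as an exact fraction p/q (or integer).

z = [2, 1]

x̄ = F·x = [-8, -8]
P̄ = F·P·Fᵀ + Q = [13 9; 9 11]
S = H·P̄·Hᵀ + R = [382 186; 186 97]
K = P̄·Hᵀ·S⁻¹ = [-318/1229 217/1229; -27/1229 -341/1229]
x' − x̄ = [9637/1229, 9085/1229] = K·y
y = (KᵀK)⁻¹·Kᵀ·(x' − x̄) = [-46, -23]
z = y + H·x̄ = [-46, -23] + [48, 24] = [2, 1]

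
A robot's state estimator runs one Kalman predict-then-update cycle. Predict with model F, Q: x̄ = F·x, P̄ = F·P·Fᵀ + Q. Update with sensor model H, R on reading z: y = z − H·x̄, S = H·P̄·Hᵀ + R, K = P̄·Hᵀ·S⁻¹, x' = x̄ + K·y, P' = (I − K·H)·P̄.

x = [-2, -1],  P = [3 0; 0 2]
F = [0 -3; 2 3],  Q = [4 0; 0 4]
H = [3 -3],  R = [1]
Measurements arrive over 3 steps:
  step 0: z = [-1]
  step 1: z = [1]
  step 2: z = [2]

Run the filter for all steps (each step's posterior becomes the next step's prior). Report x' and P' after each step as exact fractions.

step 0: x̄ = F·x = [3, -7]
step 0: P̄ = F·P·Fᵀ + Q = [22 -18; -18 34]
step 0: y = z − H·x̄ = [-31]
step 0: S = H·P̄·Hᵀ + R = [829]
step 0: K = P̄·Hᵀ·S⁻¹ = [120/829; -156/829]
step 0: x' = x̄ + K·y = [-1233/829, -967/829]
step 0: P' = (I − K·H)·P̄ = [3838/829 3798/829; 3798/829 3850/829]
step 1: x̄ = F·x = [2901/829, -5367/829]
step 1: P̄ = F·P·Fᵀ + Q = [37966/829 -57438/829; -57438/829 98894/829]
step 1: y = z − H·x̄ = [-23975/829]
step 1: S = H·P̄·Hᵀ + R = [2266453/829]
step 1: K = P̄·Hᵀ·S⁻¹ = [286212/2266453; -24684/119287]
step 1: x' = x̄ + K·y = [-49449/323779, -8343/17041]
step 1: P' = (I − K·H)·P̄ = [4982926/2266453 257238/119287; 257238/119287 265466/119287]
step 2: x̄ = F·x = [25029/17041, -574449/323779]
step 2: P̄ = F·P·Fᵀ + Q = [2866342/119287 -3932622/119287; -3932622/119287 133042466/2266453]
step 2: y = z − H·x̄ = [-2502442/323779]
step 2: S = H·P̄·Hᵀ + R = [3034749853/2266453]
step 2: K = P̄·Hᵀ·S⁻¹ = [387540948/3034749853; -623286852/3034749853]
step 2: x' = x̄ + K·y = [1462045353/3034749853, -566960247/3034749853]
step 2: P' = (I − K·H)·P̄ = [6656216530/3034749853 6527036214/3034749853; 6527036214/3034749853 6734798498/3034749853]

step 0: x' = [-1233/829, -967/829], P' = [3838/829 3798/829; 3798/829 3850/829]
step 1: x' = [-49449/323779, -8343/17041], P' = [4982926/2266453 257238/119287; 257238/119287 265466/119287]
step 2: x' = [1462045353/3034749853, -566960247/3034749853], P' = [6656216530/3034749853 6527036214/3034749853; 6527036214/3034749853 6734798498/3034749853]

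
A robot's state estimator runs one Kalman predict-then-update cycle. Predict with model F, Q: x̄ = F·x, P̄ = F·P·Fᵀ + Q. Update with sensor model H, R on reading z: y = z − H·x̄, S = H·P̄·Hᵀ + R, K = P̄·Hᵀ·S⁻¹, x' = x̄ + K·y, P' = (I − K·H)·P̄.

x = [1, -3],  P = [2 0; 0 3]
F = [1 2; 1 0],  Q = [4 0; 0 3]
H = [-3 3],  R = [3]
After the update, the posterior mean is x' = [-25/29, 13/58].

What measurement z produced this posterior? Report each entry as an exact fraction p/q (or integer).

z = [3]

x̄ = F·x = [-5, 1]
P̄ = F·P·Fᵀ + Q = [18 2; 2 5]
S = H·P̄·Hᵀ + R = [174]
K = P̄·Hᵀ·S⁻¹ = [-8/29; 3/58]
x' − x̄ = [120/29, -45/58] = K·y
y = (KᵀK)⁻¹·Kᵀ·(x' − x̄) = [-15]
z = y + H·x̄ = [-15] + [18] = [3]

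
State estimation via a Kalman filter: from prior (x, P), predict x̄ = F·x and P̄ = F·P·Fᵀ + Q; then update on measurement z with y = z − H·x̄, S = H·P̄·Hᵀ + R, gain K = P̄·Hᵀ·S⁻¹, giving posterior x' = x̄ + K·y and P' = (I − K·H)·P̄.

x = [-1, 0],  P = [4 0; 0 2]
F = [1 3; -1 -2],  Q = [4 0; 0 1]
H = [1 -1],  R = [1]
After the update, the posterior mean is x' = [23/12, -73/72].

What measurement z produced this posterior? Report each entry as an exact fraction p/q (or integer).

x̄ = F·x = [-1, 1]
P̄ = F·P·Fᵀ + Q = [26 -16; -16 13]
S = H·P̄·Hᵀ + R = [72]
K = P̄·Hᵀ·S⁻¹ = [7/12; -29/72]
x' − x̄ = [35/12, -145/72] = K·y
y = (KᵀK)⁻¹·Kᵀ·(x' − x̄) = [5]
z = y + H·x̄ = [5] + [-2] = [3]

z = [3]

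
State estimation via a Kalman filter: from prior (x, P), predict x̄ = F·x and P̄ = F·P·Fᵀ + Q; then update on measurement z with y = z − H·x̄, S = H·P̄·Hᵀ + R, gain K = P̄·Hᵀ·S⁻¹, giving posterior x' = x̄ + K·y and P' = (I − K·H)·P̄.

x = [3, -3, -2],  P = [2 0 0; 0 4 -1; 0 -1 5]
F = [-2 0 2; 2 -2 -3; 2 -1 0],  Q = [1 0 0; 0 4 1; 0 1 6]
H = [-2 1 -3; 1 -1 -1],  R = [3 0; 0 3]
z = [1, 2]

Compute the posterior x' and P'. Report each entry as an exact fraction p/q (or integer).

x̄ = F·x = [-10, 18, 9]
P̄ = F·P·Fᵀ + Q = [29 -34 -6; -34 61 14; -6 14 18]
y = z − H·x̄ = [-10, 39]
S = H·P̄·Hᵀ + R = [322 -133; -133 219]
K = P̄·Hᵀ·S⁻¹ = [-7029/52829 1768/7547; 4556/52829 -3361/7547; -1598/7547 -2280/7547]
x' = x̄ + K·y = [24664/52829, -12191/52829, -5017/7547]
P' = (I − K·H)·P̄ = [157951/52829 164321/52829 -6214/7547; 164321/52829 261754/52829 -3836/7547; -6214/7547 -3836/7547 4462/7547]

x' = [24664/52829, -12191/52829, -5017/7547]
P' = [157951/52829 164321/52829 -6214/7547; 164321/52829 261754/52829 -3836/7547; -6214/7547 -3836/7547 4462/7547]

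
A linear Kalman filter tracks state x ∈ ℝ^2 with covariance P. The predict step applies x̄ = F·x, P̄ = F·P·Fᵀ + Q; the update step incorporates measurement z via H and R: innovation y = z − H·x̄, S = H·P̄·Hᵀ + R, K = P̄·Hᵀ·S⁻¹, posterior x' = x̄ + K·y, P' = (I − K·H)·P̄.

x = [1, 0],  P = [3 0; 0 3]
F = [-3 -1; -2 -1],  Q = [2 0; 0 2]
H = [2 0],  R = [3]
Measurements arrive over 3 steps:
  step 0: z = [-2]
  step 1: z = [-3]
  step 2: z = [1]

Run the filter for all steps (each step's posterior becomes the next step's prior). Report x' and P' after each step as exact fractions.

step 0: x̄ = F·x = [-3, -2]
step 0: P̄ = F·P·Fᵀ + Q = [32 21; 21 17]
step 0: y = z − H·x̄ = [4]
step 0: S = H·P̄·Hᵀ + R = [131]
step 0: K = P̄·Hᵀ·S⁻¹ = [64/131; 42/131]
step 0: x' = x̄ + K·y = [-137/131, -94/131]
step 0: P' = (I − K·H)·P̄ = [96/131 63/131; 63/131 463/131]
step 1: x̄ = F·x = [505/131, 368/131]
step 1: P̄ = F·P·Fᵀ + Q = [1967/131 1354/131; 1354/131 1361/131]
step 1: y = z − H·x̄ = [-1403/131]
step 1: S = H·P̄·Hᵀ + R = [8261/131]
step 1: K = P̄·Hᵀ·S⁻¹ = [3934/8261; 2708/8261]
step 1: x' = x̄ + K·y = [-10287/8261, -5796/8261]
step 1: P' = (I − K·H)·P̄ = [5901/8261 4062/8261; 4062/8261 29847/8261]
step 2: x̄ = F·x = [36657/8261, 26370/8261]
step 2: P̄ = F·P·Fᵀ + Q = [123850/8261 85563/8261; 85563/8261 86221/8261]
step 2: y = z − H·x̄ = [-65053/8261]
step 2: S = H·P̄·Hᵀ + R = [520183/8261]
step 2: K = P̄·Hᵀ·S⁻¹ = [247700/520183; 171126/520183]
step 2: x' = x̄ + K·y = [357671/520183, 312912/520183]
step 2: P' = (I − K·H)·P̄ = [371550/520183 256689/520183; 256689/520183 1884347/520183]

step 0: x' = [-137/131, -94/131], P' = [96/131 63/131; 63/131 463/131]
step 1: x' = [-10287/8261, -5796/8261], P' = [5901/8261 4062/8261; 4062/8261 29847/8261]
step 2: x' = [357671/520183, 312912/520183], P' = [371550/520183 256689/520183; 256689/520183 1884347/520183]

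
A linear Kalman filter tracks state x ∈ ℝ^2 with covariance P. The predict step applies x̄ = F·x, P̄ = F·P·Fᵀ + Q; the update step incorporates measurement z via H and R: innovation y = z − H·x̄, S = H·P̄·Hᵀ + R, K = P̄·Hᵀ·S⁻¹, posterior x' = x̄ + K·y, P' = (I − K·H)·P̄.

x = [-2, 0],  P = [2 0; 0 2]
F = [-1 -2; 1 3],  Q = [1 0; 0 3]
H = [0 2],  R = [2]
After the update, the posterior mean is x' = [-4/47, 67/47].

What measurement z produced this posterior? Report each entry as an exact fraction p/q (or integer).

z = [3]

x̄ = F·x = [2, -2]
P̄ = F·P·Fᵀ + Q = [11 -14; -14 23]
S = H·P̄·Hᵀ + R = [94]
K = P̄·Hᵀ·S⁻¹ = [-14/47; 23/47]
x' − x̄ = [-98/47, 161/47] = K·y
y = (KᵀK)⁻¹·Kᵀ·(x' − x̄) = [7]
z = y + H·x̄ = [7] + [-4] = [3]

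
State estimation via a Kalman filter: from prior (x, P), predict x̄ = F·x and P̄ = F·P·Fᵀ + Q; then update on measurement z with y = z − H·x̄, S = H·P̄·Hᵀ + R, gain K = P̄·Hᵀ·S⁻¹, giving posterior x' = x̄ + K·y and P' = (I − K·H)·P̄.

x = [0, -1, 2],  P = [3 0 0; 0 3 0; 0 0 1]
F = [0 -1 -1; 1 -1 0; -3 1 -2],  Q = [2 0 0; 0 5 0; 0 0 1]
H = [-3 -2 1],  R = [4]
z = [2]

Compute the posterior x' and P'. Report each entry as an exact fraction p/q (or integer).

x̄ = F·x = [-1, 1, -5]
P̄ = F·P·Fᵀ + Q = [6 3 -1; 3 11 -12; -1 -12 35]
y = z − H·x̄ = [6]
S = H·P̄·Hᵀ + R = [227]
K = P̄·Hᵀ·S⁻¹ = [-25/227; -43/227; 62/227]
x' = x̄ + K·y = [-377/227, -31/227, -763/227]
P' = (I − K·H)·P̄ = [737/227 -394/227 1323/227; -394/227 648/227 -58/227; 1323/227 -58/227 4101/227]

x' = [-377/227, -31/227, -763/227]
P' = [737/227 -394/227 1323/227; -394/227 648/227 -58/227; 1323/227 -58/227 4101/227]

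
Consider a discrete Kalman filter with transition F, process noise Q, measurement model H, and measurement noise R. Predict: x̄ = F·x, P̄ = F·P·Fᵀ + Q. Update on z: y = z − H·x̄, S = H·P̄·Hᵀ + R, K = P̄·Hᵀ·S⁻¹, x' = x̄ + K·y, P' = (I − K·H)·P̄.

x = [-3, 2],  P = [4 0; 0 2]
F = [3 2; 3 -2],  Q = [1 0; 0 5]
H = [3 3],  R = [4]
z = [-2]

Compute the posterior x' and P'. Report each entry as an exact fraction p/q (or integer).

x' = [2309/677, -2795/677]
P' = [12969/1354 -12677/1354; -12677/1354 12985/1354]

x̄ = F·x = [-5, -13]
P̄ = F·P·Fᵀ + Q = [45 28; 28 49]
y = z − H·x̄ = [52]
S = H·P̄·Hᵀ + R = [1354]
K = P̄·Hᵀ·S⁻¹ = [219/1354; 231/1354]
x' = x̄ + K·y = [2309/677, -2795/677]
P' = (I − K·H)·P̄ = [12969/1354 -12677/1354; -12677/1354 12985/1354]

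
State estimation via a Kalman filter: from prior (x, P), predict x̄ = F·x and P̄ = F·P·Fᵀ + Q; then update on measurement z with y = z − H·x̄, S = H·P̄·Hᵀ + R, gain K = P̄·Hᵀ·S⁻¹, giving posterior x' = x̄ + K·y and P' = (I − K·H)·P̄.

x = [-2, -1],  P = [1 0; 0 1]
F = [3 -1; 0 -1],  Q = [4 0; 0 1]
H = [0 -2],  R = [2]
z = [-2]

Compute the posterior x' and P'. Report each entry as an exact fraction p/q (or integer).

x' = [-5, 1]
P' = [68/5 1/5; 1/5 2/5]

x̄ = F·x = [-5, 1]
P̄ = F·P·Fᵀ + Q = [14 1; 1 2]
y = z − H·x̄ = [0]
S = H·P̄·Hᵀ + R = [10]
K = P̄·Hᵀ·S⁻¹ = [-1/5; -2/5]
x' = x̄ + K·y = [-5, 1]
P' = (I − K·H)·P̄ = [68/5 1/5; 1/5 2/5]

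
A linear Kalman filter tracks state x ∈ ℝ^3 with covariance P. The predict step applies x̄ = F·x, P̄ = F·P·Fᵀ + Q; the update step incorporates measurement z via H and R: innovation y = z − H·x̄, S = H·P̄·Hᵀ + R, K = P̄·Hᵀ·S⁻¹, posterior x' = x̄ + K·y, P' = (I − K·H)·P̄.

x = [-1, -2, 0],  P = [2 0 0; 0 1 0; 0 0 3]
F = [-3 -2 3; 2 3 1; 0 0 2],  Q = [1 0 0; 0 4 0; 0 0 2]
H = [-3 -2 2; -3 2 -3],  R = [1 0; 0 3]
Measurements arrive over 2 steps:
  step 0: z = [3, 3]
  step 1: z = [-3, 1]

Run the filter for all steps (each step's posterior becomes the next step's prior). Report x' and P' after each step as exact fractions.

step 0: x̄ = F·x = [7, -8, 0]
step 0: P̄ = F·P·Fᵀ + Q = [50 -9 18; -9 24 6; 18 6 14]
step 0: y = z − H·x̄ = [8, 40]
step 0: S = H·P̄·Hᵀ + R = [231 384; 384 1035]
step 0: K = P̄·Hᵀ·S⁻¹ = [-1568/10181 -1602/10181; -3467/10181 1847/10181; -786/10181 -1604/30543]
step 0: x' = x̄ + K·y = [-5357/10181, -35304/10181, -83024/30543]
step 0: P' = (I − K·H)·P̄ = [2878/10181 -14427/10181 -10894/10181; -14427/10181 107862/10181 84488/10181; -10894/10181 84488/10181 67754/10181]
step 1: x̄ = F·x = [3655/10181, -432902/30543, -166048/30543]
step 1: P̄ = F·P·Fᵀ + Q = [86429/10181 285107/10181 133936/10181; 285107/10181 1380976/10181 598860/10181; 133936/10181 598860/10181 291378/10181]
step 1: y = z − H·x̄ = [-592442/30543, 431098/30543]
step 1: S = H·P̄·Hᵀ + R = [4500630/10181 -103903/10181; -103903/10181 757954/10181]
step 1: K = P̄·Hᵀ·S⁻¹ = [-1042429/8146391 -1119677/8146391; -179007489/334002031 23956391/334002031; -76494834/334002031 -44955696/334002031]
step 1: x' = x̄ + K·y = [7340909/8146391, -923649942/334002031, -2899708028/1002006093]
step 1: P' = (I − K·H)·P̄ = [1656881/8146391 -7503933/8146391 -5539826/8146391; -7503933/8146391 2504101458/334002031 1953105834/334002031; -5539826/8146391 1953105834/334002031 1574159118/334002031]

step 0: x' = [-5357/10181, -35304/10181, -83024/30543], P' = [2878/10181 -14427/10181 -10894/10181; -14427/10181 107862/10181 84488/10181; -10894/10181 84488/10181 67754/10181]
step 1: x' = [7340909/8146391, -923649942/334002031, -2899708028/1002006093], P' = [1656881/8146391 -7503933/8146391 -5539826/8146391; -7503933/8146391 2504101458/334002031 1953105834/334002031; -5539826/8146391 1953105834/334002031 1574159118/334002031]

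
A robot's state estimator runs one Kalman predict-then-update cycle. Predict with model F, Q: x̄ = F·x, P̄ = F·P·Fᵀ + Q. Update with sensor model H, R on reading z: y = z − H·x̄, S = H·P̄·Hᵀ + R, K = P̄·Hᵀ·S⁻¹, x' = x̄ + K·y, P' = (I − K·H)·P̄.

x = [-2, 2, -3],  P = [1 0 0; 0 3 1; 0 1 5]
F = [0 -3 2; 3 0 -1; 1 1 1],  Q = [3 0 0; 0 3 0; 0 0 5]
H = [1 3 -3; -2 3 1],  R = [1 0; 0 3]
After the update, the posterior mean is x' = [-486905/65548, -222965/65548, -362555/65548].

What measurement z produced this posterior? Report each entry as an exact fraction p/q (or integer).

z = [-1, -1]

x̄ = F·x = [-12, -3, -3]
P̄ = F·P·Fᵀ + Q = [38 -7 0; -7 17 -3; 0 -3 16]
S = H·P̄·Hᵀ + R = [348 68; 68 390]
K = P̄·Hᵀ·S⁻¹ = [6613/65548 -4364/16387; 8227/65548 4493/32774; -11353/65548 789/16387]
x' − x̄ = [299671/65548, -26321/65548, -165911/65548] = K·y
y = (KᵀK)⁻¹·Kᵀ·(x' − x̄) = [11, -13]
z = y + H·x̄ = [11, -13] + [-12, 12] = [-1, -1]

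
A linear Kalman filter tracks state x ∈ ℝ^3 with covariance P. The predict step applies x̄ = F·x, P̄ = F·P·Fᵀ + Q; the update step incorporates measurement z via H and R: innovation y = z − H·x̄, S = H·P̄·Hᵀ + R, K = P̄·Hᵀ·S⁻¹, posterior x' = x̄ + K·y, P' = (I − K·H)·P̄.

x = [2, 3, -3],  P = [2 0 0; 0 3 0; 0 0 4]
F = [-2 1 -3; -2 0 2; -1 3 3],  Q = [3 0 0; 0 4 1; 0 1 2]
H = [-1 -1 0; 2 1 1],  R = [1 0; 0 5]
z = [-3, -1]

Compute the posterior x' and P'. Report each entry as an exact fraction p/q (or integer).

x' = [25179/2098, -20325/2098, -14403/1049]
P' = [53229/2098 -51607/2098 -27568/1049; -51607/2098 51881/2098 26024/1049; -27568/1049 26024/1049 33697/1049]

x̄ = F·x = [8, -10, -2]
P̄ = F·P·Fᵀ + Q = [50 -16 -23; -16 28 29; -23 29 67]
y = z − H·x̄ = [-5, -5]
S = H·P̄·Hᵀ + R = [47 -86; -86 202]
K = P̄·Hᵀ·S⁻¹ = [-811/1049 -57/2098; -137/1049 143/2098; 1544/1049 917/1049]
x' = x̄ + K·y = [25179/2098, -20325/2098, -14403/1049]
P' = (I − K·H)·P̄ = [53229/2098 -51607/2098 -27568/1049; -51607/2098 51881/2098 26024/1049; -27568/1049 26024/1049 33697/1049]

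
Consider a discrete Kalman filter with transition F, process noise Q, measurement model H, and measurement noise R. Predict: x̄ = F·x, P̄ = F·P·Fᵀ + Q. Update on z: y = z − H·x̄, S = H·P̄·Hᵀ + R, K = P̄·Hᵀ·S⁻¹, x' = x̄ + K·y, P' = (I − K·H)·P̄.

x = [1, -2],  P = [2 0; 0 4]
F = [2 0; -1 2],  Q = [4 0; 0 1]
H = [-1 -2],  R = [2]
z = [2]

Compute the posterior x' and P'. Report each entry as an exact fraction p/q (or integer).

x' = [86/37, -83/37]
P' = [436/37 -216/37; -216/37 125/37]

x̄ = F·x = [2, -5]
P̄ = F·P·Fᵀ + Q = [12 -4; -4 19]
y = z − H·x̄ = [-6]
S = H·P̄·Hᵀ + R = [74]
K = P̄·Hᵀ·S⁻¹ = [-2/37; -17/37]
x' = x̄ + K·y = [86/37, -83/37]
P' = (I − K·H)·P̄ = [436/37 -216/37; -216/37 125/37]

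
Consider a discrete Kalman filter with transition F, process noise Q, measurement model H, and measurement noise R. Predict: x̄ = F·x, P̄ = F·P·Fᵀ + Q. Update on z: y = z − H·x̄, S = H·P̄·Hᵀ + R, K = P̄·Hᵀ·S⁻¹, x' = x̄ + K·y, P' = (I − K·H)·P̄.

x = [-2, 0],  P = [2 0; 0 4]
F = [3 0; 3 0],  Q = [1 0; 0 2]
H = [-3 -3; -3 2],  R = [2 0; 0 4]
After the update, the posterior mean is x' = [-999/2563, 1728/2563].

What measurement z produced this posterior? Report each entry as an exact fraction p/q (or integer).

z = [-1, 3]

x̄ = F·x = [-6, -6]
P̄ = F·P·Fᵀ + Q = [19 18; 18 20]
S = H·P̄·Hᵀ + R = [677 105; 105 39]
K = P̄·Hᵀ·S⁻¹ = [-354/2563 -427/2563; -496/2563 1246/7689]
x' − x̄ = [14379/2563, 17106/2563] = K·y
y = (KᵀK)⁻¹·Kᵀ·(x' − x̄) = [-37, -3]
z = y + H·x̄ = [-37, -3] + [36, 6] = [-1, 3]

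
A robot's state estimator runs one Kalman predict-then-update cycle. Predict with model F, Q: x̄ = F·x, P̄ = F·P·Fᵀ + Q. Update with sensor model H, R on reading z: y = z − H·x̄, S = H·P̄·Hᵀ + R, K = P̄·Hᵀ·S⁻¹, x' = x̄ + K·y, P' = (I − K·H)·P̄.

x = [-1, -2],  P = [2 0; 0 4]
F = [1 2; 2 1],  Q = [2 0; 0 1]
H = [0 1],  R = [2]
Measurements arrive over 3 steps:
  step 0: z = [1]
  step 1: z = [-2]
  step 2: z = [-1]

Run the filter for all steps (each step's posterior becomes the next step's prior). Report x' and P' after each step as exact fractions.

step 0: x̄ = F·x = [-5, -4]
step 0: P̄ = F·P·Fᵀ + Q = [20 12; 12 13]
step 0: y = z − H·x̄ = [5]
step 0: S = H·P̄·Hᵀ + R = [15]
step 0: K = P̄·Hᵀ·S⁻¹ = [4/5; 13/15]
step 0: x' = x̄ + K·y = [-1, 1/3]
step 0: P' = (I − K·H)·P̄ = [52/5 8/5; 8/5 26/15]
step 1: x̄ = F·x = [-1/3, -5/3]
step 1: P̄ = F·P·Fᵀ + Q = [386/15 484/15; 484/15 761/15]
step 1: y = z − H·x̄ = [-1/3]
step 1: S = H·P̄·Hᵀ + R = [791/15]
step 1: K = P̄·Hᵀ·S⁻¹ = [484/791; 761/791]
step 1: x' = x̄ + K·y = [-425/791, -1572/791]
step 1: P' = (I − K·H)·P̄ = [4738/791 968/791; 968/791 1522/791]
step 2: x̄ = F·x = [-3569/791, -346/113]
step 2: P̄ = F·P·Fᵀ + Q = [16280/791 2480/113; 2480/113 3591/113]
step 2: y = z − H·x̄ = [233/113]
step 2: S = H·P̄·Hᵀ + R = [3817/113]
step 2: K = P̄·Hᵀ·S⁻¹ = [2480/3817; 3591/3817]
step 2: x' = x̄ + K·y = [-84761/26719, -4283/3817]
step 2: P' = (I − K·H)·P̄ = [168920/26719 4960/3817; 4960/3817 7182/3817]

step 0: x' = [-1, 1/3], P' = [52/5 8/5; 8/5 26/15]
step 1: x' = [-425/791, -1572/791], P' = [4738/791 968/791; 968/791 1522/791]
step 2: x' = [-84761/26719, -4283/3817], P' = [168920/26719 4960/3817; 4960/3817 7182/3817]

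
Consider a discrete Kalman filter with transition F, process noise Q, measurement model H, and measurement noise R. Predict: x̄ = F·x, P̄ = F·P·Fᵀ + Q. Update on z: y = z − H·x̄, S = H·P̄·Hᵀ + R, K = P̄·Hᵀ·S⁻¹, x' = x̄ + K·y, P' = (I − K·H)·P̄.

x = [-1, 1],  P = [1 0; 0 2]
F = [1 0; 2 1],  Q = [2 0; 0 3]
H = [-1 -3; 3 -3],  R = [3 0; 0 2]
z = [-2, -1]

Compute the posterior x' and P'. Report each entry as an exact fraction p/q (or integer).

x̄ = F·x = [-1, -1]
P̄ = F·P·Fᵀ + Q = [3 2; 2 9]
y = z − H·x̄ = [-6, -1]
S = H·P̄·Hᵀ + R = [99 60; 60 74]
K = P̄·Hᵀ·S⁻¹ = [-47/207 31/138; -443/1863 -113/1242]
x' = x̄ + K·y = [19/138, 643/1242]
P' = (I − K·H)·P̄ = [13/46 55/414; 55/414 721/3726]

x' = [19/138, 643/1242]
P' = [13/46 55/414; 55/414 721/3726]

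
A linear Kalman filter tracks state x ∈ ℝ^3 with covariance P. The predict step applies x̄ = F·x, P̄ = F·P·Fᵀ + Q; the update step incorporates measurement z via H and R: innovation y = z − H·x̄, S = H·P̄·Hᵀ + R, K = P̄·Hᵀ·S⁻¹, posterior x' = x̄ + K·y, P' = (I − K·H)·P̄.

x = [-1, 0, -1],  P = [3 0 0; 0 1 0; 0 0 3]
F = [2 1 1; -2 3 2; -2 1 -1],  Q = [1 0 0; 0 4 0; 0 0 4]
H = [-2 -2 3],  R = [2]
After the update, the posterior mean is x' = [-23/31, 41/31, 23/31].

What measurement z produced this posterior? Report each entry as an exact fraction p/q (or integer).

z = [1]

x̄ = F·x = [-3, 0, 3]
P̄ = F·P·Fᵀ + Q = [17 -3 -14; -3 37 9; -14 9 20]
S = H·P̄·Hᵀ + R = [434]
K = P̄·Hᵀ·S⁻¹ = [-5/31; -41/434; 5/31]
x' − x̄ = [70/31, 41/31, -70/31] = K·y
y = (KᵀK)⁻¹·Kᵀ·(x' − x̄) = [-14]
z = y + H·x̄ = [-14] + [15] = [1]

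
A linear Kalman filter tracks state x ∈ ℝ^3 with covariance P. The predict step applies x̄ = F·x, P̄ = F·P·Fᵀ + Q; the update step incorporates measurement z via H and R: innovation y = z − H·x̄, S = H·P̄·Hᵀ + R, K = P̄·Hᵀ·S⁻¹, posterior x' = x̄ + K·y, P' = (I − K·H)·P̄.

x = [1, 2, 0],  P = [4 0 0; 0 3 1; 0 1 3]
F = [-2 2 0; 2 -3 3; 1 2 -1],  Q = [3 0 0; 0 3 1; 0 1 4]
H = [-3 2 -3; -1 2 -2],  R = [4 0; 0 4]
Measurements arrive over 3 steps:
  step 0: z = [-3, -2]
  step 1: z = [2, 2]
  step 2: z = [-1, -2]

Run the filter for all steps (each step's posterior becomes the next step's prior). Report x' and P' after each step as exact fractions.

step 0: x' = [-29616/27461, 5420/3923, 11755/3923], P' = [141332/27461 -12604/3923 -26308/3923; -12604/3923 31048/3923 33840/3923; -26308/3923 33840/3923 48552/3923]
step 1: x' = [41540057/529808034, 5386817/2856108, 52854595/88301339], P' = [1240213145/264904017 -1073383/1428054 -392679494/88301339; -1073383/1428054 8616103/2856108 679347/238009; -392679494/88301339 679347/238009 539289284/88301339]
step 2: x' = [-580884954168/1203368824121, -3259953210939/2406737648242, -44726842715/1203368824121], P' = [5730994963810/1203368824121 -997414988956/1203368824121 -5518115795356/1203368824121; -997414988956/1203368824121 7308997021011/2406737648242 3532140657234/1203368824121; -5518115795356/1203368824121 3532140657234/1203368824121 7575852040400/1203368824121]

step 0: x̄ = F·x = [2, -4, 5]
step 0: P̄ = F·P·Fᵀ + Q = [31 -28 2; -28 55 -9; 2 -9 19]
step 0: y = z − H·x̄ = [26, 18]
step 0: S = H·P̄·Hᵀ + R = [1154 759; 759 523]
step 0: K = P̄·Hᵀ·S⁻¹ = [-11996/27461 12631/27461; -403/3923 1755/3923; 237/3923 -779/3923]
step 0: x' = x̄ + K·y = [-29616/27461, 5420/3923, 11755/3923]
step 0: P' = (I − K·H)·P̄ = [141332/27461 -12604/3923 -26308/3923; -12604/3923 31048/3923 33840/3923; -26308/3923 33840/3923 48552/3923]
step 1: x̄ = F·x = [135112/27461, 73803/27461, -36021/27461]
step 1: P̄ = F·P·Fᵀ + Q = [2222879/27461 -225408/27461 -78936/27461; -225408/27461 247535/27461 -153947/27461; -78936/27461 -153947/27461 528264/27461]
step 1: y = z − H·x̄ = [29227/3923, -29614/27461]
step 1: S = H·P̄·Hᵀ + R = [4141669/3923 1922953/3923; 1922953/3923 7253383/27461]
step 1: K = P̄·Hᵀ·S⁻¹ = [-292374541/529808034 51259909/75686862; -195997/2856108 768661/2856108; 16061526/88301339 -6493700/12614477]
step 1: x' = x̄ + K·y = [41540057/529808034, 5386817/2856108, 52854595/88301339]
step 1: P' = (I − K·H)·P̄ = [1240213145/264904017 -1073383/1428054 -392679494/88301339; -1073383/1428054 8616103/2856108 679347/238009; -392679494/88301339 679347/238009 539289284/88301339]
step 2: x̄ = F·x = [638476331/176602678, -3926601673/1059616068, 287153599/88301339]
step 2: P̄ = F·P·Fᵀ + Q = [3515013072/88301339 -94619471/176602678 -917976790/88301339; -94619471/176602678 8606073017/1059616068 -491755566/88301339; -917976790/88301339 -491755566/88301339 1883148404/88301339]
step 2: y = z − H·x̄ = [7155922700/264904017, 587732699/37843431]
step 2: S = H·P̄·Hᵀ + R = [125251653131/264904017 9320084177/37843431; 9320084177/37843431 6308948297/37843431]
step 2: K = P̄·Hᵀ·S⁻¹ = [-1316733741637/2406737648242 1655203324495/2406737648242; -295179983823/4813475296484 1242130695499/4813475296484; 222768144834/1203368824121 -642326742744/1203368824121]
step 2: x' = x̄ + K·y = [-580884954168/1203368824121, -3259953210939/2406737648242, -44726842715/1203368824121]
step 2: P' = (I − K·H)·P̄ = [5730994963810/1203368824121 -997414988956/1203368824121 -5518115795356/1203368824121; -997414988956/1203368824121 7308997021011/2406737648242 3532140657234/1203368824121; -5518115795356/1203368824121 3532140657234/1203368824121 7575852040400/1203368824121]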